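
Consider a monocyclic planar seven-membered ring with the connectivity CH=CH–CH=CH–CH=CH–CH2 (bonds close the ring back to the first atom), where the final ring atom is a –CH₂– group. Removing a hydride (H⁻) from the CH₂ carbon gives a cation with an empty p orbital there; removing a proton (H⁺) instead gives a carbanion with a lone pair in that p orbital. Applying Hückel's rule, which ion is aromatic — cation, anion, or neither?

The cation

In either ion the ring is fully conjugated: every atom, including the new sp² carbon, supplies a p orbital.
Cation: 3 × 2 + 0 = 6 π electrons → 4(1)+2, aromatic.
Anion: 3 × 2 + 2 = 8 π electrons → 4(2), antiaromatic.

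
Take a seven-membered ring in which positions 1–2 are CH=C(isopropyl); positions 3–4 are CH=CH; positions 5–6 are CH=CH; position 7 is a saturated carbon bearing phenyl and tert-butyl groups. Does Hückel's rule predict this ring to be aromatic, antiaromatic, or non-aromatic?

Non-aromatic

The C(phenyl)(tert-butyl) position has four σ bonds — that saturated carbon is sp³ and has no p orbital in the ring π system — so the cyclic conjugation is interrupted.
Hückel's rule only applies to fully conjugated rings, so this one is simply non-aromatic.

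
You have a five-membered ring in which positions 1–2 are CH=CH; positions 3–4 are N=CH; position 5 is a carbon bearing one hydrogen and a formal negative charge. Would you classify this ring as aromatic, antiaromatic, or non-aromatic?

Aromatic

Check conjugation: every atom in a ring double bond is sp² and brings one electron to the p orbital; each =N– nitrogen is pyridine-type (lone pair in the sp² plane, one electron in the p orbital); the carbanion's lone pair occupies the p orbital — every position has a p orbital, so the cyclic π system is continuous.
π-electron count: 2 × 2 = 4 from the double-bond units + 2 from the CH(-) atom = 6.
With 6 π electrons (n = 1), the Hückel 4n+2 condition holds.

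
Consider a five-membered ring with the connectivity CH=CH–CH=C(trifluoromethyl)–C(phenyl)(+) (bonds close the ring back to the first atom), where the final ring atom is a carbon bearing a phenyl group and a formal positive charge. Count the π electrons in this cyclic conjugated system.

All ring atoms are sp² and supply a p orbital to the ring (the double-bond atoms are sp², each contributing one p electron; the carbocation has an empty p orbital); the conjugation is uninterrupted.
Tallying contributions gives 2 × 2 = 4 from the double-bond units + 0 from the C(phenyl)(+) atom = 4.

4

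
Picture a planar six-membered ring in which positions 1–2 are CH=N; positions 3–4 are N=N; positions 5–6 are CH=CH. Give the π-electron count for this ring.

6

Check conjugation: the double-bond atoms are sp², each contributing one p electron; each =N– nitrogen is pyridine-type (lone pair in the sp² plane, one electron in the p orbital) — every position has a p orbital, so the cyclic π system is continuous.
Tallying contributions gives 3 × 2 = 6 from the 3 double-bond units.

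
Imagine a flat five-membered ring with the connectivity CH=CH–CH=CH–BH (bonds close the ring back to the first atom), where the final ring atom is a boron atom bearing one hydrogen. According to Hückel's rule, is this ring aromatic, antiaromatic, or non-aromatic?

Antiaromatic

The p orbitals form a continuous loop: every atom in a ring double bond is sp² and brings one electron to the p orbital; the boron has an empty p orbital. The ring is fully conjugated.
π-electron count: 2 × 2 = 4 from the double-bond units + 0 from the BH atom = 4.
4 = 4(1); a planar, fully conjugated 4n system is antiaromatic.
This is borole.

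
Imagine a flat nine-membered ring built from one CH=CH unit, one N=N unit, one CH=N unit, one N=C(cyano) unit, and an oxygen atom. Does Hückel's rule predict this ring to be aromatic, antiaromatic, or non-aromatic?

Aromatic

All ring atoms are sp² and supply a p orbital to the ring (each doubly-bonded ring atom is sp² with one p-orbital electron; each sp² =N– keeps its lone pair in-plane and puts one electron into the π system; the oxygen donates one lone pair from its p orbital); the conjugation is uninterrupted.
Counting π electrons: 4 × 2 = 8 from the double-bond units + 2 from the O atom = 10.
10 = 4(2) + 2, which satisfies Hückel's 4n+2 rule.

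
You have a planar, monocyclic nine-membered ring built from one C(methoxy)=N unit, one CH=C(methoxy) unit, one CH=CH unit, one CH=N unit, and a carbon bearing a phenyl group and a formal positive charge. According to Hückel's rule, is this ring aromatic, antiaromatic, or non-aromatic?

Antiaromatic

All ring atoms are sp² and supply a p orbital to the ring (each doubly-bonded ring atom is sp² with one p-orbital electron; each sp² =N– keeps its lone pair in-plane and puts one electron into the π system; the carbocation has an empty p orbital); the conjugation is uninterrupted.
Counting π electrons: 4 × 2 = 8 from the double-bond units + 0 from the C(phenyl)(+) atom = 8.
A 4n π count (8, n = 2) in a planar conjugated ring means antiaromatic.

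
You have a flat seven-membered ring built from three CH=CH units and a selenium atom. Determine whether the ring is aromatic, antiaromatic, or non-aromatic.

Check conjugation: each doubly-bonded ring atom is sp² with one p-orbital electron; the selenium donates one lone pair from its p orbital — every position has a p orbital, so the cyclic π system is continuous.
Adding the contributions, 3 × 2 = 6 from the double-bond units + 2 from the Se atom = 8.
With 8 = 4·2 π electrons, Hückel's rule classifies the planar ring as antiaromatic.

Antiaromatic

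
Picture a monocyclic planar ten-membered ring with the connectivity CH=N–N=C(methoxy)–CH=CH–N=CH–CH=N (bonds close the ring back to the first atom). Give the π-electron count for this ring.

10

The p orbitals form a continuous loop: each doubly-bonded ring atom is sp² with one p-orbital electron; each sp² =N– keeps its lone pair in-plane and puts one electron into the π system. The ring is fully conjugated.
Adding the contributions, 5 × 2 = 10 from the 5 double-bond units.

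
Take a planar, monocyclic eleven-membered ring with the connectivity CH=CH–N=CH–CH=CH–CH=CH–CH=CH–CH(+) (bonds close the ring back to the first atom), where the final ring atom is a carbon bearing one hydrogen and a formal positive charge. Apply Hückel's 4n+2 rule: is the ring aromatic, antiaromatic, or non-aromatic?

All ring atoms are sp² and supply a p orbital to the ring (each doubly-bonded ring atom is sp² with one p-orbital electron; the doubly-bonded nitrogens are pyridine-type — their lone pairs lie in the ring plane, leaving one electron in the p orbital; the carbocation has an empty p orbital); the conjugation is uninterrupted.
Tallying contributions gives 5 × 2 = 10 from the double-bond units + 0 from the CH(+) atom = 10.
With 10 π electrons (n = 2), the Hückel 4n+2 condition holds.

Aromatic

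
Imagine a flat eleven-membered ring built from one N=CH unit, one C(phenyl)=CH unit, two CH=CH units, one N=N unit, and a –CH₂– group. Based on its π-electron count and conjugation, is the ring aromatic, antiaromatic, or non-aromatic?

Because the tetrahedral CH₂ carbon is sp³ and has no p orbital in the ring π system at the CH2 position, the π system cannot extend all the way around the ring.
Hückel's rule only applies to fully conjugated rings, so this one is simply non-aromatic.

Non-aromatic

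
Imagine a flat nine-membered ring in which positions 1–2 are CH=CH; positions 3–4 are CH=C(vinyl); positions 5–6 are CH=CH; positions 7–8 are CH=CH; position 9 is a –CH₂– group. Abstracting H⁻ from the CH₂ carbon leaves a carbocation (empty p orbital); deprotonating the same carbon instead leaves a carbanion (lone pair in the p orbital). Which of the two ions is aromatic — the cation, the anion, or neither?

The anion

Once that carbon is sp², every ring atom has a p orbital and both ions are fully conjugated.
Cation: 4 × 2 + 0 = 8 π electrons → 4(2), antiaromatic.
Anion: 4 × 2 + 2 = 10 π electrons → 4(2)+2, aromatic.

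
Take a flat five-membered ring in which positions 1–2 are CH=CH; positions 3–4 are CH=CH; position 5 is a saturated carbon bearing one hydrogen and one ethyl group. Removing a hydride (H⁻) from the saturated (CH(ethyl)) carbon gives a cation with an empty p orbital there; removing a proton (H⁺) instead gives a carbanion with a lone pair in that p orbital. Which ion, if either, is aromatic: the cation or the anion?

Once that carbon is sp², every ring atom has a p orbital and both ions are fully conjugated.
Cation: 2 × 2 + 0 = 4 π electrons → 4(1), antiaromatic.
Anion: 2 × 2 + 2 = 6 π electrons → 4(1)+2, aromatic.

The anion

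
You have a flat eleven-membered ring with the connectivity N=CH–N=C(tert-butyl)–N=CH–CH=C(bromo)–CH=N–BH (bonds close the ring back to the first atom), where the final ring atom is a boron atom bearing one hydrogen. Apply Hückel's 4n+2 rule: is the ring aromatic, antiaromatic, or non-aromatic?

The p orbitals form a continuous loop: each doubly-bonded ring atom is sp² with one p-orbital electron; the doubly-bonded nitrogens are pyridine-type — their lone pairs lie in the ring plane, leaving one electron in the p orbital; the boron has an empty p orbital. The ring is fully conjugated.
Adding the contributions, 5 × 2 = 10 from the double-bond units + 0 from the BH atom = 10.
10 = 4(2) + 2, which satisfies Hückel's 4n+2 rule.

Aromatic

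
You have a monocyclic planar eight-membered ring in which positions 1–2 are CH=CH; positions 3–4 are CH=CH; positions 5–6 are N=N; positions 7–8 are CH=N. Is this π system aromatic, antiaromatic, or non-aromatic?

Antiaromatic

All ring atoms are sp² and supply a p orbital to the ring (each doubly-bonded ring atom is sp² with one p-orbital electron; each sp² =N– keeps its lone pair in-plane and puts one electron into the π system); the conjugation is uninterrupted.
π-electron count: 4 × 2 = 8 from the 4 double-bond units.
A 4n π count (8, n = 2) in a planar conjugated ring means antiaromatic.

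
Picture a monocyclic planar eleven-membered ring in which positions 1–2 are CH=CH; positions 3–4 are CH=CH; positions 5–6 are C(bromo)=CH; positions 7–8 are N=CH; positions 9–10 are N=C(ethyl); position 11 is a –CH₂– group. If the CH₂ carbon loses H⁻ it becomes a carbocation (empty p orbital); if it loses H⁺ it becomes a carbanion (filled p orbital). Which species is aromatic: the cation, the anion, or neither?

In either ion the ring is fully conjugated: every atom, including the new sp² carbon, supplies a p orbital.
Cation: 5 × 2 + 0 = 10 π electrons → 4(2)+2, aromatic.
Anion: 5 × 2 + 2 = 12 π electrons → 4(3), antiaromatic.

The cation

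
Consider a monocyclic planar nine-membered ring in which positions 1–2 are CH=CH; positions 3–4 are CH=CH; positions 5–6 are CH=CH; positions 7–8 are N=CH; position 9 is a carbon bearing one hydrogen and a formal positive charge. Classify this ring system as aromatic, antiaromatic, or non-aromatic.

Check conjugation: every atom in a ring double bond is sp² and brings one electron to the p orbital; the doubly-bonded nitrogens are pyridine-type — their lone pairs lie in the ring plane, leaving one electron in the p orbital; the carbocation has an empty p orbital — every position has a p orbital, so the cyclic π system is continuous.
Adding the contributions, 4 × 2 = 8 from the double-bond units + 0 from the CH(+) atom = 8.
With 8 = 4·2 π electrons, Hückel's rule classifies the planar ring as antiaromatic.

Antiaromatic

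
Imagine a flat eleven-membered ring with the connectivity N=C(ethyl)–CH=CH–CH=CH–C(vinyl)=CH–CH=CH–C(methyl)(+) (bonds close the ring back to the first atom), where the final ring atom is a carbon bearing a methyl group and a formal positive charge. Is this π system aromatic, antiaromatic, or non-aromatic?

Aromatic

The p orbitals form a continuous loop: each doubly-bonded ring atom is sp² with one p-orbital electron; each sp² =N– keeps its lone pair in-plane and puts one electron into the π system; the carbocation has an empty p orbital. The ring is fully conjugated.
π-electron count: 5 × 2 = 10 from the double-bond units + 0 from the C(methyl)(+) atom = 10.
That gives a 4n+2 count (10, n = 2).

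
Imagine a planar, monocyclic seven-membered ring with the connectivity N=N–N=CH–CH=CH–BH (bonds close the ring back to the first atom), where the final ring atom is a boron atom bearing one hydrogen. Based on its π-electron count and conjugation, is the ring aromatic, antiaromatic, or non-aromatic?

Every ring atom contributes a p orbital perpendicular to the ring (every atom in a ring double bond is sp² and brings one electron to the p orbital; the doubly-bonded nitrogens are pyridine-type — their lone pairs lie in the ring plane, leaving one electron in the p orbital; the boron has an empty p orbital), so the π system is cyclic and fully conjugated.
π-electron count: 3 × 2 = 6 from the double-bond units + 0 from the BH atom = 6.
That gives a 4n+2 count (6, n = 1).

Aromatic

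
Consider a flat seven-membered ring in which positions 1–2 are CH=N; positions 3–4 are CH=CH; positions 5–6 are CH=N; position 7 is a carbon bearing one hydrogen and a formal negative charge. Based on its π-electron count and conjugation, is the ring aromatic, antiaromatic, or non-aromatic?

Antiaromatic

The p orbitals form a continuous loop: every atom in a ring double bond is sp² and brings one electron to the p orbital; the doubly-bonded nitrogens are pyridine-type — their lone pairs lie in the ring plane, leaving one electron in the p orbital; the carbanion's lone pair occupies the p orbital. The ring is fully conjugated.
Tallying contributions gives 3 × 2 = 6 from the double-bond units + 2 from the CH(-) atom = 8.
A 4n π count (8, n = 2) in a planar conjugated ring means antiaromatic.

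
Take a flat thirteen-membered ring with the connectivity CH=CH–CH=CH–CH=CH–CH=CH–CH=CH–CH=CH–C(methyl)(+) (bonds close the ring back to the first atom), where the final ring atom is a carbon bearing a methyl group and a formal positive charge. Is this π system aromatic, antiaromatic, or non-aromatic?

All ring atoms are sp² and supply a p orbital to the ring (the double-bond atoms are sp², each contributing one p electron; the carbocation has an empty p orbital); the conjugation is uninterrupted.
Tallying contributions gives 6 × 2 = 12 from the double-bond units + 0 from the C(methyl)(+) atom = 12.
With 12 = 4·3 π electrons, Hückel's rule classifies the planar ring as antiaromatic.

Antiaromatic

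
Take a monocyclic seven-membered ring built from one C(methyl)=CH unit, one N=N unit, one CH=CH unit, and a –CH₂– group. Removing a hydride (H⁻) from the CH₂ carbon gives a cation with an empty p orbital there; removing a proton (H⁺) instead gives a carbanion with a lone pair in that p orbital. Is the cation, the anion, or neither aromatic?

Both ions have a continuous loop of p orbitals — each ring atom is sp².
Cation: 3 × 2 + 0 = 6 π electrons → 4(1)+2, aromatic.
Anion: 3 × 2 + 2 = 8 π electrons → 4(2), antiaromatic.

The cation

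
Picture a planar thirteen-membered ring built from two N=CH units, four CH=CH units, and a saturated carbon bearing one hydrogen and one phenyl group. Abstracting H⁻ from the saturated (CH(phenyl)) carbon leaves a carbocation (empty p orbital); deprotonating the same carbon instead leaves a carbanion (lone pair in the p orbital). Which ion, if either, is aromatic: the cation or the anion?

The anion

Once that carbon is sp², every ring atom has a p orbital and both ions are fully conjugated.
Cation: 6 × 2 + 0 = 12 π electrons → 4(3), antiaromatic.
Anion: 6 × 2 + 2 = 14 π electrons → 4(3)+2, aromatic.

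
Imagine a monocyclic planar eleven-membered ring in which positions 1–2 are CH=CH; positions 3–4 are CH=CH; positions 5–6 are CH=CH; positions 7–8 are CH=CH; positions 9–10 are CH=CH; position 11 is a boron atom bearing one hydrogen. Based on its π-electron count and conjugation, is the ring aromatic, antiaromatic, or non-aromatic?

All ring atoms are sp² and supply a p orbital to the ring (the double-bond atoms are sp², each contributing one p electron; the boron has an empty p orbital); the conjugation is uninterrupted.
Tallying contributions gives 5 × 2 = 10 from the double-bond units + 0 from the BH atom = 10.
Since 10 = 4·2 + 2, the ring meets the 4n+2 criterion.

Aromatic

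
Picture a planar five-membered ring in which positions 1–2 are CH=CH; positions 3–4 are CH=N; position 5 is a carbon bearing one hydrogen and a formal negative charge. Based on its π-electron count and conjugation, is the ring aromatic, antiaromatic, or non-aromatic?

Every ring atom contributes a p orbital perpendicular to the ring (the double-bond atoms are sp², each contributing one p electron; the doubly-bonded nitrogens are pyridine-type — their lone pairs lie in the ring plane, leaving one electron in the p orbital; the carbanion's lone pair occupies the p orbital), so the π system is cyclic and fully conjugated.
Adding the contributions, 2 × 2 = 4 from the double-bond units + 2 from the CH(-) atom = 6.
That gives a 4n+2 count (6, n = 1).

Aromatic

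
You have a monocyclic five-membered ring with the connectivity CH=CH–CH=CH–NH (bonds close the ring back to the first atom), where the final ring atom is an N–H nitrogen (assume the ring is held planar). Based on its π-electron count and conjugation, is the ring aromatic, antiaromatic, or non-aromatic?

Every ring atom contributes a p orbital perpendicular to the ring (each doubly-bonded ring atom is sp² with one p-orbital electron; the pyrrole-type nitrogen donates its lone pair from the p orbital), so the π system is cyclic and fully conjugated.
Adding the contributions, 2 × 2 = 4 from the double-bond units + 2 from the NH atom = 6.
That gives a 4n+2 count (6, n = 1).
This is pyrrole.

Aromatic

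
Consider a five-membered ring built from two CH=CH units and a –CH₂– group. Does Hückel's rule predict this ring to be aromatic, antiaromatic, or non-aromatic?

Non-aromatic

Because the tetrahedral CH₂ carbon is sp³ and has no p orbital in the ring π system at the CH2 position, the π system cannot extend all the way around the ring.
Without a continuous loop of overlapping p orbitals the Hückel electron count never comes into play.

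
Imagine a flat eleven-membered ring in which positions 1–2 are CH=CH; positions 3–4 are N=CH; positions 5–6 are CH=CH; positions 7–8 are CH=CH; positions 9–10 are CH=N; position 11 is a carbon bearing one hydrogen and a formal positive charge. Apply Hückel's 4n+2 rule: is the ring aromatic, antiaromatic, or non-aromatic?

Every ring atom contributes a p orbital perpendicular to the ring (every atom in a ring double bond is sp² and brings one electron to the p orbital; the doubly-bonded nitrogens are pyridine-type — their lone pairs lie in the ring plane, leaving one electron in the p orbital; the carbocation has an empty p orbital), so the π system is cyclic and fully conjugated.
Tallying contributions gives 5 × 2 = 10 from the double-bond units + 0 from the CH(+) atom = 10.
That gives a 4n+2 count (10, n = 2).

Aromatic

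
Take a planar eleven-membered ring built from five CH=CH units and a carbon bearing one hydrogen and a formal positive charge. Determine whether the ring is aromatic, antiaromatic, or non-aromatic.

Aromatic

Check conjugation: the double-bond atoms are sp², each contributing one p electron; the carbocation has an empty p orbital — every position has a p orbital, so the cyclic π system is continuous.
Adding the contributions, 5 × 2 = 10 from the double-bond units + 0 from the CH(+) atom = 10.
10 = 4(2) + 2, which satisfies Hückel's 4n+2 rule.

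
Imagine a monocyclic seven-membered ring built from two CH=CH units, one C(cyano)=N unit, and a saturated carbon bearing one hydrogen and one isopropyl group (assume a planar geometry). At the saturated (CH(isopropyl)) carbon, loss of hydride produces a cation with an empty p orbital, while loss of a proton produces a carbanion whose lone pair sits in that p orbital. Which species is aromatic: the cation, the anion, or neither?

Both ions have a continuous loop of p orbitals — each ring atom is sp².
Cation: 3 × 2 + 0 = 6 π electrons → 4(1)+2, aromatic.
Anion: 3 × 2 + 2 = 8 π electrons → 4(2), antiaromatic.

The cation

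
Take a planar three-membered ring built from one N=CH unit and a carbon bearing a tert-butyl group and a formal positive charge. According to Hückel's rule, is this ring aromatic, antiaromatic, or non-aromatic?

Every ring atom contributes a p orbital perpendicular to the ring (every atom in a ring double bond is sp² and brings one electron to the p orbital; each sp² =N– keeps its lone pair in-plane and puts one electron into the π system; the carbocation has an empty p orbital), so the π system is cyclic and fully conjugated.
π-electron count: 1 × 2 = 2 from the double-bond unit + 0 from the C(tert-butyl)(+) atom = 2.
2 = 4(0) + 2, which satisfies Hückel's 4n+2 rule.

Aromatic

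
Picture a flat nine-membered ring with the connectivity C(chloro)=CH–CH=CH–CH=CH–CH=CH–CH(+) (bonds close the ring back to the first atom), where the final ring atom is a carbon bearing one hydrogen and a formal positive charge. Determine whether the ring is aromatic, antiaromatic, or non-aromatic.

The p orbitals form a continuous loop: each doubly-bonded ring atom is sp² with one p-orbital electron; the carbocation has an empty p orbital. The ring is fully conjugated.
Adding the contributions, 4 × 2 = 8 from the double-bond units + 0 from the CH(+) atom = 8.
With 8 = 4·2 π electrons, Hückel's rule classifies the planar ring as antiaromatic.

Antiaromatic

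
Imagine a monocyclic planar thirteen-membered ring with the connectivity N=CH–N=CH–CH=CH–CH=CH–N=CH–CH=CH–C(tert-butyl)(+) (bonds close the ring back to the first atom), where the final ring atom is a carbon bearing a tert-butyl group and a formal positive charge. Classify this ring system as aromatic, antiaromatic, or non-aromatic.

Antiaromatic

All ring atoms are sp² and supply a p orbital to the ring (each doubly-bonded ring atom is sp² with one p-orbital electron; each sp² =N– keeps its lone pair in-plane and puts one electron into the π system; the carbocation has an empty p orbital); the conjugation is uninterrupted.
Counting π electrons: 6 × 2 = 12 from the double-bond units + 0 from the C(tert-butyl)(+) atom = 12.
A 4n π count (12, n = 3) in a planar conjugated ring means antiaromatic.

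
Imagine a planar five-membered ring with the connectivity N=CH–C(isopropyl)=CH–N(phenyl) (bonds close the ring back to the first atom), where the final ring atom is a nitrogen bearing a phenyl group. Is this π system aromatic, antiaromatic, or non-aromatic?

Every ring atom contributes a p orbital perpendicular to the ring (each doubly-bonded ring atom is sp² with one p-orbital electron; each sp² =N– keeps its lone pair in-plane and puts one electron into the π system; the pyrrole-type nitrogen donates its lone pair from the p orbital), so the π system is cyclic and fully conjugated.
Adding the contributions, 2 × 2 = 4 from the double-bond units + 2 from the N(phenyl) atom = 6.
6 = 4(1) + 2, which satisfies Hückel's 4n+2 rule.

Aromatic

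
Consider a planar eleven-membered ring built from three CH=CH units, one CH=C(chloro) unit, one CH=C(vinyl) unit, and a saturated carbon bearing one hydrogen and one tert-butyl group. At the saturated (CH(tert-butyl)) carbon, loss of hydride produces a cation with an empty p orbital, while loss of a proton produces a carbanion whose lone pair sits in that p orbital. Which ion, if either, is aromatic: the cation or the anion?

In either ion the ring is fully conjugated: every atom, including the new sp² carbon, supplies a p orbital.
Cation: 5 × 2 + 0 = 10 π electrons → 4(2)+2, aromatic.
Anion: 5 × 2 + 2 = 12 π electrons → 4(3), antiaromatic.

The cation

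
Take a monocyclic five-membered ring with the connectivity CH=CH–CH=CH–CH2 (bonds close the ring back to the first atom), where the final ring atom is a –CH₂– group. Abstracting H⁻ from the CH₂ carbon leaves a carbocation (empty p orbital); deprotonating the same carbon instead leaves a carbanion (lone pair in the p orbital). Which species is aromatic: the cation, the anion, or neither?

In both ions every ring atom is sp² and contributes a p orbital, so both rings are fully conjugated.
Cation: 2 × 2 + 0 = 4 π electrons → 4(1), antiaromatic.
Anion: 2 × 2 + 2 = 6 π electrons → 4(1)+2, aromatic.

The anion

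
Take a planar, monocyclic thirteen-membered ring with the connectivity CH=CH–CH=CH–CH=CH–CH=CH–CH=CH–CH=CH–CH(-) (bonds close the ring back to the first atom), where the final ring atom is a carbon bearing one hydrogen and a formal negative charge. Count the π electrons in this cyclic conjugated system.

14

Every ring atom contributes a p orbital perpendicular to the ring (each doubly-bonded ring atom is sp² with one p-orbital electron; the carbanion's lone pair occupies the p orbital), so the π system is cyclic and fully conjugated.
Counting π electrons: 6 × 2 = 12 from the double-bond units + 2 from the CH(-) atom = 14.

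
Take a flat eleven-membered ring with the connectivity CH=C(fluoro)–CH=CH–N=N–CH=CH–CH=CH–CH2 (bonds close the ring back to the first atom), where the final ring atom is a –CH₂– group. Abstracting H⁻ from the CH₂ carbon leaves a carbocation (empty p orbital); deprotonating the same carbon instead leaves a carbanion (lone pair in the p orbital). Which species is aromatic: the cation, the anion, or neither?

In both ions every ring atom is sp² and contributes a p orbital, so both rings are fully conjugated.
Cation: 5 × 2 + 0 = 10 π electrons → 4(2)+2, aromatic.
Anion: 5 × 2 + 2 = 12 π electrons → 4(3), antiaromatic.

The cation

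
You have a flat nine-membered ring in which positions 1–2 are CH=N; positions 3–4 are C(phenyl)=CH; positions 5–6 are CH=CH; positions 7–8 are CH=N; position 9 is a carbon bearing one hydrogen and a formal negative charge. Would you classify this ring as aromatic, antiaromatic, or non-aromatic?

The p orbitals form a continuous loop: every atom in a ring double bond is sp² and brings one electron to the p orbital; each =N– nitrogen is pyridine-type (lone pair in the sp² plane, one electron in the p orbital); the carbanion's lone pair occupies the p orbital. The ring is fully conjugated.
Counting π electrons: 4 × 2 = 8 from the double-bond units + 2 from the CH(-) atom = 10.
Since 10 = 4·2 + 2, the ring meets the 4n+2 criterion.

Aromatic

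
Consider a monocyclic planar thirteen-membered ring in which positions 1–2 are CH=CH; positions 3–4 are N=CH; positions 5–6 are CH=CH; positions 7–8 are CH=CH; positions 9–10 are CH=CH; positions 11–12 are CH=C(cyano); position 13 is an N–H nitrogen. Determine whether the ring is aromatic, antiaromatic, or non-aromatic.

Check conjugation: the double-bond atoms are sp², each contributing one p electron; each sp² =N– keeps its lone pair in-plane and puts one electron into the π system; the pyrrole-type nitrogen donates its lone pair from the p orbital — every position has a p orbital, so the cyclic π system is continuous.
Counting π electrons: 6 × 2 = 12 from the double-bond units + 2 from the NH atom = 14.
14 = 4(3) + 2, which satisfies Hückel's 4n+2 rule.

Aromatic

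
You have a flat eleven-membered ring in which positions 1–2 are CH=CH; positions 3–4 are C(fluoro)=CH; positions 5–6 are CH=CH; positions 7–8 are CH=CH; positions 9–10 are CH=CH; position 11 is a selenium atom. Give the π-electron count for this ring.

12

All ring atoms are sp² and supply a p orbital to the ring (each doubly-bonded ring atom is sp² with one p-orbital electron; the selenium donates one lone pair from its p orbital); the conjugation is uninterrupted.
Tallying contributions gives 5 × 2 = 10 from the double-bond units + 2 from the Se atom = 12.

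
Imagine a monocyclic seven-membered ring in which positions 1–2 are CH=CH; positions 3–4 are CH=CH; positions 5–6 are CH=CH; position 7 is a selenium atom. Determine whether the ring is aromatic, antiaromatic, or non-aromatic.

Antiaromatic

Check conjugation: the double-bond atoms are sp², each contributing one p electron; the selenium donates one lone pair from its p orbital — every position has a p orbital, so the cyclic π system is continuous.
Counting π electrons: 3 × 2 = 6 from the double-bond units + 2 from the Se atom = 8.
8 is a 4n count (n = 2), so the planar conjugated ring is antiaromatic.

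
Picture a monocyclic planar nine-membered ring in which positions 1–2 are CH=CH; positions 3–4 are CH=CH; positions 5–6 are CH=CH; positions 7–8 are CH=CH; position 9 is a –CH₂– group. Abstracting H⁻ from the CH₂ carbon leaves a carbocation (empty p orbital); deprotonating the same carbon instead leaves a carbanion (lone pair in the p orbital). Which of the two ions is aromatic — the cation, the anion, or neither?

In either ion the ring is fully conjugated: every atom, including the new sp² carbon, supplies a p orbital.
Cation: 4 × 2 + 0 = 8 π electrons → 4(2), antiaromatic.
Anion: 4 × 2 + 2 = 10 π electrons → 4(2)+2, aromatic.

The anion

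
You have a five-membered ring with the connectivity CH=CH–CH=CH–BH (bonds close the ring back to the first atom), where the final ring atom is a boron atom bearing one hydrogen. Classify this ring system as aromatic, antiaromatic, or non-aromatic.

Antiaromatic

Check conjugation: each doubly-bonded ring atom is sp² with one p-orbital electron; the boron has an empty p orbital — every position has a p orbital, so the cyclic π system is continuous.
Counting π electrons: 2 × 2 = 4 from the double-bond units + 0 from the BH atom = 4.
4 = 4(1); a planar, fully conjugated 4n system is antiaromatic.
(The species described is borole.)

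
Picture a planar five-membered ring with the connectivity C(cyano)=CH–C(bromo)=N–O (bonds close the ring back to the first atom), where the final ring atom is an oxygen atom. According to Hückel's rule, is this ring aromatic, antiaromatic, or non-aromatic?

Every ring atom contributes a p orbital perpendicular to the ring (every atom in a ring double bond is sp² and brings one electron to the p orbital; each =N– nitrogen is pyridine-type (lone pair in the sp² plane, one electron in the p orbital); the oxygen donates one lone pair from its p orbital), so the π system is cyclic and fully conjugated.
Counting π electrons: 2 × 2 = 4 from the double-bond units + 2 from the O atom = 6.
6 = 4(1) + 2, which satisfies Hückel's 4n+2 rule.

Aromatic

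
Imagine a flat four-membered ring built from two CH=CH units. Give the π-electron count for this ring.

All ring atoms are sp² and supply a p orbital to the ring (each doubly-bonded ring atom is sp² with one p-orbital electron); the conjugation is uninterrupted.
Counting π electrons: 2 × 2 = 4 from the 2 double-bond units.
This is cyclobutadiene.

4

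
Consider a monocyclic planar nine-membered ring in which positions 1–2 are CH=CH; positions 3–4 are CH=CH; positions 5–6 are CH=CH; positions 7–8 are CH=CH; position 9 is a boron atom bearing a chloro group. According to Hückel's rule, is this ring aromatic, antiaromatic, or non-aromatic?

Check conjugation: the double-bond atoms are sp², each contributing one p electron; the boron has an empty p orbital — every position has a p orbital, so the cyclic π system is continuous.
Tallying contributions gives 4 × 2 = 8 from the double-bond units + 0 from the B(chloro) atom = 8.
With 8 = 4·2 π electrons, Hückel's rule classifies the planar ring as antiaromatic.

Antiaromatic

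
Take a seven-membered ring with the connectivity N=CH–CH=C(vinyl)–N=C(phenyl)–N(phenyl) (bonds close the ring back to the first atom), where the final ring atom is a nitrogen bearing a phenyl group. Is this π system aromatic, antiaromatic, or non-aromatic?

Antiaromatic

Every ring atom contributes a p orbital perpendicular to the ring (each doubly-bonded ring atom is sp² with one p-orbital electron; each =N– nitrogen is pyridine-type (lone pair in the sp² plane, one electron in the p orbital); the pyrrole-type nitrogen donates its lone pair from the p orbital), so the π system is cyclic and fully conjugated.
π-electron count: 3 × 2 = 6 from the double-bond units + 2 from the N(phenyl) atom = 8.
8 = 4(2); a planar, fully conjugated 4n system is antiaromatic.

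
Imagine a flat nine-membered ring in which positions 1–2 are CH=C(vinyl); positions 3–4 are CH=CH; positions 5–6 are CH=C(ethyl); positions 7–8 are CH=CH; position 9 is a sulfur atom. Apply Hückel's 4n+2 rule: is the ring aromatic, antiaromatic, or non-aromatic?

Check conjugation: each doubly-bonded ring atom is sp² with one p-orbital electron; the sulfur donates one lone pair from its p orbital — every position has a p orbital, so the cyclic π system is continuous.
Adding the contributions, 4 × 2 = 8 from the double-bond units + 2 from the S atom = 10.
10 = 4(2) + 2, which satisfies Hückel's 4n+2 rule.

Aromatic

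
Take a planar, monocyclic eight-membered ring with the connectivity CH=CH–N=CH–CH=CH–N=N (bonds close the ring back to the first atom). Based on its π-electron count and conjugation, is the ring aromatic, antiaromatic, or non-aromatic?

All ring atoms are sp² and supply a p orbital to the ring (the double-bond atoms are sp², each contributing one p electron; each sp² =N– keeps its lone pair in-plane and puts one electron into the π system); the conjugation is uninterrupted.
Counting π electrons: 4 × 2 = 8 from the 4 double-bond units.
With 8 = 4·2 π electrons, Hückel's rule classifies the planar ring as antiaromatic.

Antiaromatic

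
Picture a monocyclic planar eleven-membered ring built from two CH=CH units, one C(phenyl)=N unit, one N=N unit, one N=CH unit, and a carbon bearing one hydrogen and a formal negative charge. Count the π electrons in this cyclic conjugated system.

All ring atoms are sp² and supply a p orbital to the ring (each doubly-bonded ring atom is sp² with one p-orbital electron; each sp² =N– keeps its lone pair in-plane and puts one electron into the π system; the carbanion's lone pair occupies the p orbital); the conjugation is uninterrupted.
Tallying contributions gives 5 × 2 = 10 from the double-bond units + 2 from the CH(-) atom = 12.

12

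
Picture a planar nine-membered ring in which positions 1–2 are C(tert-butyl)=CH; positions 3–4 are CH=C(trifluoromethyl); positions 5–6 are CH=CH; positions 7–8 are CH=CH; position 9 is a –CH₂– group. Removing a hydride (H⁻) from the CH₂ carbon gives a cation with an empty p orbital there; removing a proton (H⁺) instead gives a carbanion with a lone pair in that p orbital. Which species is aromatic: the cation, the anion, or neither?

The anion

Once that carbon is sp², every ring atom has a p orbital and both ions are fully conjugated.
Cation: 4 × 2 + 0 = 8 π electrons → 4(2), antiaromatic.
Anion: 4 × 2 + 2 = 10 π electrons → 4(2)+2, aromatic.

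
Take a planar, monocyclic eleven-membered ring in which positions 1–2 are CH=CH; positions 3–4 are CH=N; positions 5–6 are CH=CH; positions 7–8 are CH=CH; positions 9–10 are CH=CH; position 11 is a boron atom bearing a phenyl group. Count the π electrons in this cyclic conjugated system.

Check conjugation: each doubly-bonded ring atom is sp² with one p-orbital electron; each =N– nitrogen is pyridine-type (lone pair in the sp² plane, one electron in the p orbital); the boron has an empty p orbital — every position has a p orbital, so the cyclic π system is continuous.
Adding the contributions, 5 × 2 = 10 from the double-bond units + 0 from the B(phenyl) atom = 10.

10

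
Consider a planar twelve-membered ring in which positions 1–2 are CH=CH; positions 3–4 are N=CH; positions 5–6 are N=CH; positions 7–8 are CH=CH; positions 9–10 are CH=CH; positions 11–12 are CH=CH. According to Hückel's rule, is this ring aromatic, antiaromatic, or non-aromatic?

Antiaromatic

All ring atoms are sp² and supply a p orbital to the ring (each doubly-bonded ring atom is sp² with one p-orbital electron; each =N– nitrogen is pyridine-type (lone pair in the sp² plane, one electron in the p orbital)); the conjugation is uninterrupted.
Counting π electrons: 6 × 2 = 12 from the 6 double-bond units.
12 is a 4n count (n = 3), so the planar conjugated ring is antiaromatic.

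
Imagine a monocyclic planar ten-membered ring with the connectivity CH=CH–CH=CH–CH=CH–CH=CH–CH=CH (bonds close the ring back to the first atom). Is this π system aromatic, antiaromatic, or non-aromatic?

Aromatic

The p orbitals form a continuous loop: each doubly-bonded ring atom is sp² with one p-orbital electron. The ring is fully conjugated.
π-electron count: 5 × 2 = 10 from the 5 double-bond units.
Since 10 = 4·2 + 2, the ring meets the 4n+2 criterion.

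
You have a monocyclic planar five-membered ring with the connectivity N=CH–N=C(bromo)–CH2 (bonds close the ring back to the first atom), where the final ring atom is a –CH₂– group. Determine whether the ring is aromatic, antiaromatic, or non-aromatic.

Non-aromatic

Because the tetrahedral CH₂ carbon is sp³ and has no p orbital in the ring π system at the CH2 position, the π system cannot extend all the way around the ring.
A ring that is not fully conjugated cannot be aromatic or antiaromatic regardless of its π-electron count.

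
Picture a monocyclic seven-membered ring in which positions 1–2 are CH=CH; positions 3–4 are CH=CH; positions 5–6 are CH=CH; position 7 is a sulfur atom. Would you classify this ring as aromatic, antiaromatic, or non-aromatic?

Every ring atom contributes a p orbital perpendicular to the ring (every atom in a ring double bond is sp² and brings one electron to the p orbital; the sulfur donates one lone pair from its p orbital), so the π system is cyclic and fully conjugated.
Adding the contributions, 3 × 2 = 6 from the double-bond units + 2 from the S atom = 8.
With 8 = 4·2 π electrons, Hückel's rule classifies the planar ring as antiaromatic.

Antiaromatic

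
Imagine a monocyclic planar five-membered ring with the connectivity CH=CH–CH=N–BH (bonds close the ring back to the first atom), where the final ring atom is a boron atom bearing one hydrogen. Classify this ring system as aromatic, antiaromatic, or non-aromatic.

Antiaromatic

All ring atoms are sp² and supply a p orbital to the ring (every atom in a ring double bond is sp² and brings one electron to the p orbital; each =N– nitrogen is pyridine-type (lone pair in the sp² plane, one electron in the p orbital); the boron has an empty p orbital); the conjugation is uninterrupted.
Tallying contributions gives 2 × 2 = 4 from the double-bond units + 0 from the BH atom = 4.
4 = 4(1); a planar, fully conjugated 4n system is antiaromatic.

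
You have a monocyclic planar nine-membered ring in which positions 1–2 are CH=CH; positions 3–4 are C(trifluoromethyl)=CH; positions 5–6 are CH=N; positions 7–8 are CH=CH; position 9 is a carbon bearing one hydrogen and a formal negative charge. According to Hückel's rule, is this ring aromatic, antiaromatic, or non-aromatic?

Aromatic

The p orbitals form a continuous loop: the double-bond atoms are sp², each contributing one p electron; each sp² =N– keeps its lone pair in-plane and puts one electron into the π system; the carbanion's lone pair occupies the p orbital. The ring is fully conjugated.
Adding the contributions, 4 × 2 = 8 from the double-bond units + 2 from the CH(-) atom = 10.
With 10 π electrons (n = 2), the Hückel 4n+2 condition holds.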